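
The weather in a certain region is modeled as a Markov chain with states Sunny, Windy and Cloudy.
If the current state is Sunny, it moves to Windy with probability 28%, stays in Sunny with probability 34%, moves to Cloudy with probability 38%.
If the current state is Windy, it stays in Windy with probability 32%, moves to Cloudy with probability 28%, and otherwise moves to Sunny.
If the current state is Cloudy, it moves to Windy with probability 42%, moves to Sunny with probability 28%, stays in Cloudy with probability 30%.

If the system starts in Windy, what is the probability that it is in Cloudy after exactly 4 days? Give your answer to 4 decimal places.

0.3205

Propagate the distribution vector 4 days from Windy.
After 0 days: (0.0000, 1.0000, 0.0000)
After 1 day: (0.4000, 0.3200, 0.2800)
After 2 days: (0.3424, 0.3320, 0.3256)
After 3 days: (0.3404, 0.3389, 0.3208)
After 4 days: (0.3411, 0.3385, 0.3205)
P(in Cloudy after 4 days) = 0.3205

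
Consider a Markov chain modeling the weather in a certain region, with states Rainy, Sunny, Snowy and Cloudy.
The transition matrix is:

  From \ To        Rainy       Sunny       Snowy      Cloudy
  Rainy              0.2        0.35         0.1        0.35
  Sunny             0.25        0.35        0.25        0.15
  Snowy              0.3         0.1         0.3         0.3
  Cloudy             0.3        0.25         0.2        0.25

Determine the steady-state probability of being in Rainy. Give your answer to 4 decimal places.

Let the stationary distribution be π with π = πP and π_1 + π_2 + π_3 + π_4 = 1.
π_1 = 0.2·π_1 + 0.25·π_2 + 0.3·π_3 + 0.3·π_4
π_2 = 0.35·π_1 + 0.35·π_2 + 0.1·π_3 + 0.25·π_4
π_3 = 0.1·π_1 + 0.25·π_2 + 0.3·π_3 + 0.2·π_4
Solving with the normalization constraint gives π = (0.2604, 0.2720, 0.2084, 0.2593).
So the stationary probability of Rainy is 0.2604.

0.2604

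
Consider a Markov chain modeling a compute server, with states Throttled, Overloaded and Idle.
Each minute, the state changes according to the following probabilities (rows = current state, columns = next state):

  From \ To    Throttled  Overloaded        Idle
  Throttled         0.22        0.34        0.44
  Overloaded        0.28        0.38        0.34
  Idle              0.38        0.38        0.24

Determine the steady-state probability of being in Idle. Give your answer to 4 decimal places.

Let the stationary distribution be π with π = πP and π_1 + π_2 + π_3 = 1.
π_1 = 0.22·π_1 + 0.28·π_2 + 0.38·π_3
π_2 = 0.34·π_1 + 0.38·π_2 + 0.38·π_3
Solving with the normalization constraint gives π = (0.2958, 0.3682, 0.3360).
So the stationary probability of Idle is 0.3360.

0.3360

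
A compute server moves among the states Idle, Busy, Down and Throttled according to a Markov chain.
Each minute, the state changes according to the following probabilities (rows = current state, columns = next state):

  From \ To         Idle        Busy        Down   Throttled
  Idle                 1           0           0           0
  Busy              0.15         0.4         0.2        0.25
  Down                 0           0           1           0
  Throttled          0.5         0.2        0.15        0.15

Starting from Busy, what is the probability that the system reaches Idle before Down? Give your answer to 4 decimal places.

0.5489

Let h(s) be the probability of absorption at Idle starting from transient state s. Then h(Idle) = 1 and h(Down) = 0. By first-step analysis:
h(Busy) = 0.15·1 + 0.4·h(Busy) + 0.2·0 + 0.25·h(Throttled)
h(Throttled) = 0.5·1 + 0.2·h(Busy) + 0.15·0 + 0.15·h(Throttled)
Solving: h(Busy) = 0.5489, h(Throttled) = 0.7174.
Starting from Busy, the probability is 0.5489.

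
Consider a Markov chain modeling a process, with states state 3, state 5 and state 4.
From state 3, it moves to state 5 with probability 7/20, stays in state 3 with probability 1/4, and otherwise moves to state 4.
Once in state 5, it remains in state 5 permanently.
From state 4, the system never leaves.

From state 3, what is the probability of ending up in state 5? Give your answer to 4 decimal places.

0.4667

Let h(s) be the probability of absorption at state 5 starting from transient state s. Then h(state 5) = 1 and h(state 4) = 0. By first-step analysis:
h(state 3) = 0.25·h(state 3) + 0.35·1 + 0.4·0
Solving: h(state 3) = 0.4667.
Starting from state 3, the probability is 0.4667.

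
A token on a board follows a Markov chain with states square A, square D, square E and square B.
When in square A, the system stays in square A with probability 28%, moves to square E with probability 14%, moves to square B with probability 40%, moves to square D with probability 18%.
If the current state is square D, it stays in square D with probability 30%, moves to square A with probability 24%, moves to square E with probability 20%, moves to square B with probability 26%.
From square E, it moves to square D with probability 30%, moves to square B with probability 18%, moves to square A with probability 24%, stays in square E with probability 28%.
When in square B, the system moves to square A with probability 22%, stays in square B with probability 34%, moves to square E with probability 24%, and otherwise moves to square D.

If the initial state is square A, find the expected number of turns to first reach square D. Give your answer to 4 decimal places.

Let t(s) be the expected number of turns to first reach square D from state s, with t(square D) = 0. Conditioning on the first turn:
t(square A) = 1 + 0.28·t(square A) + 0.14·t(square E) + 0.4·t(square B)
t(square E) = 1 + 0.24·t(square A) + 0.28·t(square E) + 0.18·t(square B)
t(square B) = 1 + 0.22·t(square A) + 0.24·t(square E) + 0.34·t(square B)
Solving: t(square A) = 4.7410, t(square E) = 4.1174, t(square B) = 4.5927.
Expected turns from square A to square D: 4.7410.

4.7410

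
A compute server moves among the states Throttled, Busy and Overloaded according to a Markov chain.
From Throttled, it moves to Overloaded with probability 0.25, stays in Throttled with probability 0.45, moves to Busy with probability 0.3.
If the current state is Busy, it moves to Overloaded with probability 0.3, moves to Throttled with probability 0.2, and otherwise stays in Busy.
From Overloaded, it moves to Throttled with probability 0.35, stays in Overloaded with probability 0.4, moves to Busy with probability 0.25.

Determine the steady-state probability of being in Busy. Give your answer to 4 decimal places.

0.3553

Let the stationary distribution be π with π = πP and π_1 + π_2 + π_3 = 1.
π_1 = 0.45·π_1 + 0.2·π_2 + 0.35·π_3
π_2 = 0.3·π_1 + 0.5·π_2 + 0.25·π_3
Solving with the normalization constraint gives π = (0.3297, 0.3553, 0.3150).
So the stationary probability of Busy is 0.3553.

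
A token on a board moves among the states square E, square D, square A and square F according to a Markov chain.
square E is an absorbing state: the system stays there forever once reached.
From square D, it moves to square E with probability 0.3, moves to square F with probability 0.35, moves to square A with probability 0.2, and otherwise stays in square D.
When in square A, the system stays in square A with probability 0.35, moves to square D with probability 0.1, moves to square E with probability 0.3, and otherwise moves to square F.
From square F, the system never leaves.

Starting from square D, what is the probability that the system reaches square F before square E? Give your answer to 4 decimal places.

Let h(s) be the probability of absorption at square F starting from transient state s. Then h(square F) = 1 and h(square E) = 0. By first-step analysis:
h(square D) = 0.3·0 + 0.15·h(square D) + 0.2·h(square A) + 0.35·1
h(square A) = 0.3·0 + 0.1·h(square D) + 0.35·h(square A) + 0.25·1
Solving: h(square D) = 0.5211, h(square A) = 0.4648.
Starting from square D, the probability is 0.5211.

0.5211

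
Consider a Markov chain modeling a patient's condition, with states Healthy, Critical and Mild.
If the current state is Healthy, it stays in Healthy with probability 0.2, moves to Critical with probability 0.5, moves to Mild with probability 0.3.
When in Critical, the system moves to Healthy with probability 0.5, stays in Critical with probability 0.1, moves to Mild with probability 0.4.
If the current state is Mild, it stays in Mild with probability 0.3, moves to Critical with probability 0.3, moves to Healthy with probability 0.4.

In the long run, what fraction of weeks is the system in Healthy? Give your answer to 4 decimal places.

0.3592

Let the stationary distribution be π with π = πP and π_1 + π_2 + π_3 = 1.
π_1 = 0.2·π_1 + 0.5·π_2 + 0.4·π_3
π_2 = 0.5·π_1 + 0.1·π_2 + 0.3·π_3
Solving with the normalization constraint gives π = (0.3592, 0.3099, 0.3310).
So the stationary probability of Healthy is 0.3592.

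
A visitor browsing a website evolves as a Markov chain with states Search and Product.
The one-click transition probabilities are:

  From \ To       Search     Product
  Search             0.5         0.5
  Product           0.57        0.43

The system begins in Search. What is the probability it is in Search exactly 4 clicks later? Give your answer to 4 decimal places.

Propagate the distribution vector 4 clicks from Search.
After 0 clicks: (1.0000, 0.0000)
After 1 click: (0.5000, 0.5000)
After 2 clicks: (0.5350, 0.4650)
After 3 clicks: (0.5326, 0.4675)
After 4 clicks: (0.5327, 0.4673)
P(in Search after 4 clicks) = 0.5327

0.5327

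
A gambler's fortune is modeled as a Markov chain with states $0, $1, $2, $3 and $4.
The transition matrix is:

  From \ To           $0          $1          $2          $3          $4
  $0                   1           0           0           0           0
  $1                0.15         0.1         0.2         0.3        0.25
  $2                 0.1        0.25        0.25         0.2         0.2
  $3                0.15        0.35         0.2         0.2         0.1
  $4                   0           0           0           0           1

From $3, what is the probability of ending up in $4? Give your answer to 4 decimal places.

Let h(s) be the probability of absorption at $4 starting from transient state s. Then h($4) = 1 and h($0) = 0. By first-step analysis:
h($1) = 0.15·0 + 0.1·h($1) + 0.2·h($2) + 0.3·h($3) + 0.25·1
h($2) = 0.1·0 + 0.25·h($1) + 0.25·h($2) + 0.2·h($3) + 0.2·1
h($3) = 0.15·0 + 0.35·h($1) + 0.2·h($2) + 0.2·h($3) + 0.1·1
Solving: h($1) = 0.5909, h($2) = 0.6063, h($3) = 0.5351.
Starting from $3, the probability is 0.5351.

0.5351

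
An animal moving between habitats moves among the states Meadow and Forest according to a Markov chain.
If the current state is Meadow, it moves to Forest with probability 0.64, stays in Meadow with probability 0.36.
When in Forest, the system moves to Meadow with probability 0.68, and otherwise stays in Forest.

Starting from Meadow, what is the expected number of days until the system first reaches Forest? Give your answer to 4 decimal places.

Let t(s) be the expected number of days to first reach Forest from state s, with t(Forest) = 0. Conditioning on the first day:
t(Meadow) = 1 + 0.36·t(Meadow)
Solving: t(Meadow) = 1.5625.
Expected days from Meadow to Forest: 1.5625.

1.5625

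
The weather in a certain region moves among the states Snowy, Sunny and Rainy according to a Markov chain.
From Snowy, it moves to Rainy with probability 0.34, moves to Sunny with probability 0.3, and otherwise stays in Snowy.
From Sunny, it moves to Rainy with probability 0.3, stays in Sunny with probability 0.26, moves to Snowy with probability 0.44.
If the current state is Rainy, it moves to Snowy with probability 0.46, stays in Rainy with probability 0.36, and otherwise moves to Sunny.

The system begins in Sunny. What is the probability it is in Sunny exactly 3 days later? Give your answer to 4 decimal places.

0.2496

Propagate the distribution vector 3 days from Sunny.
After 0 days: (0.0000, 1.0000, 0.0000)
After 1 day: (0.4400, 0.2600, 0.3000)
After 2 days: (0.4108, 0.2536, 0.3356)
After 3 days: (0.4138, 0.2496, 0.3366)
P(in Sunny after 3 days) = 0.2496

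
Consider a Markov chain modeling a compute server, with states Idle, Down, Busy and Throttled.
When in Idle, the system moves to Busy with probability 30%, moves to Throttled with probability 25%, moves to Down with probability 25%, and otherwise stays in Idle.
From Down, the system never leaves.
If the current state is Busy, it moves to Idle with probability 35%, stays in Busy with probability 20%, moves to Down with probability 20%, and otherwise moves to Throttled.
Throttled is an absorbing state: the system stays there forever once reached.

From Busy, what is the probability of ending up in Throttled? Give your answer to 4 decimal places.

Let h(s) be the probability of absorption at Throttled starting from transient state s. Then h(Throttled) = 1 and h(Down) = 0. By first-step analysis:
h(Idle) = 0.2·h(Idle) + 0.25·0 + 0.3·h(Busy) + 0.25·1
h(Busy) = 0.35·h(Idle) + 0.2·0 + 0.2·h(Busy) + 0.25·1
Solving: h(Idle) = 0.5140, h(Busy) = 0.5374.
Starting from Busy, the probability is 0.5374.

0.5374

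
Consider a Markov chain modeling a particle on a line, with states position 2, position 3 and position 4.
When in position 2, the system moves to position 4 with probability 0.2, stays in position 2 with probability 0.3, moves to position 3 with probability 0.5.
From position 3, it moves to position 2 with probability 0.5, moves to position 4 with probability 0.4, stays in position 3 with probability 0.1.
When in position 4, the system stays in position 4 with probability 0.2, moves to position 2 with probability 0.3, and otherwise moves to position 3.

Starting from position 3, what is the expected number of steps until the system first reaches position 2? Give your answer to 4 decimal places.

Let t(s) be the expected number of steps to first reach position 2 from state s, with t(position 2) = 0. Conditioning on the first step:
t(position 3) = 1 + 0.1·t(position 3) + 0.4·t(position 4)
t(position 4) = 1 + 0.5·t(position 3) + 0.2·t(position 4)
Solving: t(position 3) = 2.3077, t(position 4) = 2.6923.
Expected steps from position 3 to position 2: 2.3077.

2.3077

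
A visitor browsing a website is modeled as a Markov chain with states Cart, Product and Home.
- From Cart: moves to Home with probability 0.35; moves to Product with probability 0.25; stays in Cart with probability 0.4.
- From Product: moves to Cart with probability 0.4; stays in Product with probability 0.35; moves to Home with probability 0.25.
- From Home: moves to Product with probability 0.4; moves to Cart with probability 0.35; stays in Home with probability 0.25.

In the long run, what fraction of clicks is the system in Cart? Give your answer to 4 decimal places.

Let the stationary distribution be π with π = πP and π_1 + π_2 + π_3 = 1.
π_1 = 0.4·π_1 + 0.4·π_2 + 0.35·π_3
π_2 = 0.25·π_1 + 0.35·π_2 + 0.4·π_3
Solving with the normalization constraint gives π = (0.3856, 0.3259, 0.2886).
So the stationary probability of Cart is 0.3856.

0.3856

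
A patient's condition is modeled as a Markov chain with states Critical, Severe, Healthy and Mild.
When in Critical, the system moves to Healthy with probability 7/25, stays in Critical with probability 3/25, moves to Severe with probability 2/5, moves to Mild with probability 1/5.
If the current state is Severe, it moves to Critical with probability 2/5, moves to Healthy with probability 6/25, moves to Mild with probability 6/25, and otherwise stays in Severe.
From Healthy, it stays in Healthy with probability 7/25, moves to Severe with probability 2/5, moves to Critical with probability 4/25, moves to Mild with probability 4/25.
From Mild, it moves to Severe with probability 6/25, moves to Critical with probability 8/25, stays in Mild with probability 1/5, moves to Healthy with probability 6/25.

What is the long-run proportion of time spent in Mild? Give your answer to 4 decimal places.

Let the stationary distribution be π with π = πP and π_1 + π_2 + π_3 + π_4 = 1.
π_1 = 0.12·π_1 + 0.4·π_2 + 0.16·π_3 + 0.32·π_4
π_2 = 0.4·π_1 + 0.12·π_2 + 0.4·π_3 + 0.24·π_4
π_3 = 0.28·π_1 + 0.24·π_2 + 0.28·π_3 + 0.24·π_4
Solving with the normalization constraint gives π = (0.2511, 0.2874, 0.2605, 0.2011).
So the stationary probability of Mild is 0.2011.

0.2011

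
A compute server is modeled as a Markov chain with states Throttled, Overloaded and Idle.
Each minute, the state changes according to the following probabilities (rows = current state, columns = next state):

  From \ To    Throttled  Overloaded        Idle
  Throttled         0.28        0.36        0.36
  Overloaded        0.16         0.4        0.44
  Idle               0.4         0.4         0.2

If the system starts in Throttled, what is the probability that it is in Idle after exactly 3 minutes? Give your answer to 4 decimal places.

0.3381

Propagate the distribution vector 3 minutes from Throttled.
After 0 minutes: (1.0000, 0.0000, 0.0000)
After 1 minute: (0.2800, 0.3600, 0.3600)
After 2 minutes: (0.2800, 0.3888, 0.3312)
After 3 minutes: (0.2731, 0.3888, 0.3381)
P(in Idle after 3 minutes) = 0.3381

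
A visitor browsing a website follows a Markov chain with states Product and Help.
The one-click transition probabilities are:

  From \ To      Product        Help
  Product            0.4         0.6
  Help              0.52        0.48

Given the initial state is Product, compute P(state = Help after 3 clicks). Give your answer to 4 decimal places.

Propagate the distribution vector 3 clicks from Product.
After 0 clicks: (1.0000, 0.0000)
After 1 click: (0.4000, 0.6000)
After 2 clicks: (0.4720, 0.5280)
After 3 clicks: (0.4634, 0.5366)
P(in Help after 3 clicks) = 0.5366

0.5366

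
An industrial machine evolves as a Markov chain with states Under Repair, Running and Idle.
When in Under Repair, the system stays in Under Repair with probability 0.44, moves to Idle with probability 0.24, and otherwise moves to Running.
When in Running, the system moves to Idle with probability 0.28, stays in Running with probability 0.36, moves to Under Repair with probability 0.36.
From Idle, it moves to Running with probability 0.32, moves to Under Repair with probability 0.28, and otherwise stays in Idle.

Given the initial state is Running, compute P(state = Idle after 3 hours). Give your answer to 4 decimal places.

0.3012

Propagate the distribution vector 3 hours from Running.
After 0 hours: (0.0000, 1.0000, 0.0000)
After 1 hour: (0.3600, 0.3600, 0.2800)
After 2 hours: (0.3664, 0.3344, 0.2992)
After 3 hours: (0.3654, 0.3334, 0.3012)
P(in Idle after 3 hours) = 0.3012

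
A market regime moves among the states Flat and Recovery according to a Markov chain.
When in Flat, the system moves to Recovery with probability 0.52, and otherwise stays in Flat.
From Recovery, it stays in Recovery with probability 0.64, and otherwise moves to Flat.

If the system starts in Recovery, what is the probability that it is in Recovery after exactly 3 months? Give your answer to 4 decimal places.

Propagate the distribution vector 3 months from Recovery.
After 0 months: (0.0000, 1.0000)
After 1 month: (0.3600, 0.6400)
After 2 months: (0.4032, 0.5968)
After 3 months: (0.4084, 0.5916)
P(in Recovery after 3 months) = 0.5916

0.5916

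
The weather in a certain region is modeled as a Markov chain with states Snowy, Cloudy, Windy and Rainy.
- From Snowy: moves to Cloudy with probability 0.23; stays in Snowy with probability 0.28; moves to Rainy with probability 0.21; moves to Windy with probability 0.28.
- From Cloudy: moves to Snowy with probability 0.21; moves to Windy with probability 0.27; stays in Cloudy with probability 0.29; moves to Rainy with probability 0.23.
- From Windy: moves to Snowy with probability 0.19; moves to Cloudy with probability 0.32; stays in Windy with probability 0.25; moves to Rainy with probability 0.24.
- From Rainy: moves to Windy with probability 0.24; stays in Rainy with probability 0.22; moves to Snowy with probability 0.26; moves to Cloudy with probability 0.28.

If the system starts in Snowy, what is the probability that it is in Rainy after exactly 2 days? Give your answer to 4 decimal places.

0.2251

Propagate the distribution vector 2 days from Snowy.
After 0 days: (1.0000, 0.0000, 0.0000, 0.0000)
After 1 day: (0.2800, 0.2300, 0.2800, 0.2100)
After 2 days: (0.2345, 0.2795, 0.2609, 0.2251)
P(in Rainy after 2 days) = 0.2251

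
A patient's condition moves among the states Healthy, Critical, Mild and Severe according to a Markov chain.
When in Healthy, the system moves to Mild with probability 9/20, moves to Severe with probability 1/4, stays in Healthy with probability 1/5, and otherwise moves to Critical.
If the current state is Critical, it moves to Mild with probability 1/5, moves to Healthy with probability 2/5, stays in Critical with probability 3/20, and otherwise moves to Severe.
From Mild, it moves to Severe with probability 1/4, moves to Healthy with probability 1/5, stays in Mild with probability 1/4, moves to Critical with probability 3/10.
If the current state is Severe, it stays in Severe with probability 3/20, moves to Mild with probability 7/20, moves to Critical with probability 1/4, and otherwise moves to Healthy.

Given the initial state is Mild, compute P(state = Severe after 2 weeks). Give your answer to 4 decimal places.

0.2250

Propagate the distribution vector 2 weeks from Mild.
After 0 weeks: (0.0000, 0.0000, 1.0000, 0.0000)
After 1 week: (0.2000, 0.3000, 0.2500, 0.2500)
After 2 weeks: (0.2725, 0.2025, 0.3000, 0.2250)
P(in Severe after 2 weeks) = 0.2250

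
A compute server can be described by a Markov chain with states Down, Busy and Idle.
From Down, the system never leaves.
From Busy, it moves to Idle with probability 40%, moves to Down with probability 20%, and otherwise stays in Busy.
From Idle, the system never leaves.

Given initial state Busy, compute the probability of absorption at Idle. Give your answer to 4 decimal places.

0.6667

Let h(s) be the probability of absorption at Idle starting from transient state s. Then h(Idle) = 1 and h(Down) = 0. By first-step analysis:
h(Busy) = 0.2·0 + 0.4·h(Busy) + 0.4·1
Solving: h(Busy) = 0.6667.
Starting from Busy, the probability is 0.6667.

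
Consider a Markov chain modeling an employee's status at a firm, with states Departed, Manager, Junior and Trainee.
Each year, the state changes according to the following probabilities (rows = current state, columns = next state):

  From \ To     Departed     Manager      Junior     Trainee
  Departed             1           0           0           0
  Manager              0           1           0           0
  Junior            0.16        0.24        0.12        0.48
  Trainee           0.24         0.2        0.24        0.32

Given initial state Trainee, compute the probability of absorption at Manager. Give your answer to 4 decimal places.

0.4834

Let h(s) be the probability of absorption at Manager starting from transient state s. Then h(Manager) = 1 and h(Departed) = 0. By first-step analysis:
h(Junior) = 0.16·0 + 0.24·1 + 0.12·h(Junior) + 0.48·h(Trainee)
h(Trainee) = 0.24·0 + 0.2·1 + 0.24·h(Junior) + 0.32·h(Trainee)
Solving: h(Junior) = 0.5364, h(Trainee) = 0.4834.
Starting from Trainee, the probability is 0.4834.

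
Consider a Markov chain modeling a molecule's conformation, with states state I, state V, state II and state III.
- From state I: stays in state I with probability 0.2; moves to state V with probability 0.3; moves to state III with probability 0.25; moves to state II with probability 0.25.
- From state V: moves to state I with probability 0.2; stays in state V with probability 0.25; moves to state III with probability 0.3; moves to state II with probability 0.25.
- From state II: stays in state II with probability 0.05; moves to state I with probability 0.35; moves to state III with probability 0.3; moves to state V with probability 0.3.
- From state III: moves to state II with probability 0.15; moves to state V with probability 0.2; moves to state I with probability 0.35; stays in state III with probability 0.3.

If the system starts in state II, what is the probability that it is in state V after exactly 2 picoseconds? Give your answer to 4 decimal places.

0.2550

Propagate the distribution vector 2 picoseconds from state II.
After 0 picoseconds: (0.0000, 0.0000, 1.0000, 0.0000)
After 1 picosecond: (0.3500, 0.3000, 0.0500, 0.3000)
After 2 picoseconds: (0.2525, 0.2550, 0.2100, 0.2825)
P(in state V after 2 picoseconds) = 0.2550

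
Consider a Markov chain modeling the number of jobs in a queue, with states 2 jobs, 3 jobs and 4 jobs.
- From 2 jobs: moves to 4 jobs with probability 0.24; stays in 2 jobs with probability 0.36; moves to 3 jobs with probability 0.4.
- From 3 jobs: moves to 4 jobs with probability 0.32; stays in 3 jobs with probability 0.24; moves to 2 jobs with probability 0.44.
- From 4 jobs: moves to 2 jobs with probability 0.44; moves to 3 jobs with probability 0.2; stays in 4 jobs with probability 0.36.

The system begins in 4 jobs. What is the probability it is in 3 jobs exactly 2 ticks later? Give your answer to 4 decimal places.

Sum over the intermediate state after 1 tick:
P = P(4 jobs→2 jobs)·P(2 jobs→3 jobs) + P(4 jobs→3 jobs)·P(3 jobs→3 jobs) + P(4 jobs→4 jobs)·P(4 jobs→3 jobs)
  = 0.44×0.4 + 0.2×0.24 + 0.36×0.2
  = 0.1760 + 0.0480 + 0.0720 = 0.2960

0.2960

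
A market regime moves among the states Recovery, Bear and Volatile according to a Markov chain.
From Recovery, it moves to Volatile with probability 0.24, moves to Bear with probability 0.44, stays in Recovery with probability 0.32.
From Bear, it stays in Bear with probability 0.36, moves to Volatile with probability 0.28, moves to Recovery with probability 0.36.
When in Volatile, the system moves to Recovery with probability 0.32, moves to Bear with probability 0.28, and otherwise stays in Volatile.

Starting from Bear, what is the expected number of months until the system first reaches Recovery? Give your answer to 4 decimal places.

Let t(s) be the expected number of months to first reach Recovery from state s, with t(Recovery) = 0. Conditioning on the first month:
t(Bear) = 1 + 0.36·t(Bear) + 0.28·t(Volatile)
t(Volatile) = 1 + 0.28·t(Bear) + 0.4·t(Volatile)
Solving: t(Bear) = 2.8796, t(Volatile) = 3.0105.
Expected months from Bear to Recovery: 2.8796.

2.8796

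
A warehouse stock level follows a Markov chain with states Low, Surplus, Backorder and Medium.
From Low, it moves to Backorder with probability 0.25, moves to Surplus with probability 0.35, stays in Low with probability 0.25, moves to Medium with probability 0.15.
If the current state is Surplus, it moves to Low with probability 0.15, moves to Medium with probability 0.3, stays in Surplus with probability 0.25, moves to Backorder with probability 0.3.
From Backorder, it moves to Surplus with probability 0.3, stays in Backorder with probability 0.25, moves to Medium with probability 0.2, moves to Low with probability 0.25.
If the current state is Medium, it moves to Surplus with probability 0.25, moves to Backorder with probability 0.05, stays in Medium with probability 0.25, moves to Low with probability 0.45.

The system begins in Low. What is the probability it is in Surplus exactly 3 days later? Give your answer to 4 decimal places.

Propagate the distribution vector 3 days from Low.
After 0 days: (1.0000, 0.0000, 0.0000, 0.0000)
After 1 day: (0.2500, 0.3500, 0.2500, 0.1500)
After 2 days: (0.2450, 0.2875, 0.2375, 0.2300)
After 3 days: (0.2673, 0.2864, 0.2184, 0.2280)
P(in Surplus after 3 days) = 0.2864

0.2864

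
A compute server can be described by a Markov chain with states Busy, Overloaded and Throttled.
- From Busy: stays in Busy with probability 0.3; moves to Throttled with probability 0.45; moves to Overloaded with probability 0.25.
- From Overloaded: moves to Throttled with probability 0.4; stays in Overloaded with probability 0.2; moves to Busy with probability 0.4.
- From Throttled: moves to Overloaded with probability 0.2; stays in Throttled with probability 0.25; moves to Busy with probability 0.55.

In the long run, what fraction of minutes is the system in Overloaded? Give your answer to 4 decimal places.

0.2207

Let the stationary distribution be π with π = πP and π_1 + π_2 + π_3 = 1.
π_1 = 0.3·π_1 + 0.4·π_2 + 0.55·π_3
π_2 = 0.25·π_1 + 0.2·π_2 + 0.2·π_3
Solving with the normalization constraint gives π = (0.4135, 0.2207, 0.3658).
So the stationary probability of Overloaded is 0.2207.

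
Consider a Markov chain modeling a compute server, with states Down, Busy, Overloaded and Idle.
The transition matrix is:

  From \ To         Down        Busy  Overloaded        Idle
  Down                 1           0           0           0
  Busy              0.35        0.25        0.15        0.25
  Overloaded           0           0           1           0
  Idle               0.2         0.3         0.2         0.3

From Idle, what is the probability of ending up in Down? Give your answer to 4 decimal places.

Let h(s) be the probability of absorption at Down starting from transient state s. Then h(Down) = 1 and h(Overloaded) = 0. By first-step analysis:
h(Busy) = 0.35·1 + 0.25·h(Busy) + 0.15·0 + 0.25·h(Idle)
h(Idle) = 0.2·1 + 0.3·h(Busy) + 0.2·0 + 0.3·h(Idle)
Solving: h(Busy) = 0.6556, h(Idle) = 0.5667.
Starting from Idle, the probability is 0.5667.

0.5667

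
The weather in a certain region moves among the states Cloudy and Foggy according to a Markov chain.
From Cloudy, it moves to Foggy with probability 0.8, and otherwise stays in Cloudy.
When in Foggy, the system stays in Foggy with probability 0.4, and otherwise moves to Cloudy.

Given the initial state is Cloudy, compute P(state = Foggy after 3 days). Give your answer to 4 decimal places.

0.6080

Propagate the distribution vector 3 days from Cloudy.
After 0 days: (1.0000, 0.0000)
After 1 day: (0.2000, 0.8000)
After 2 days: (0.5200, 0.4800)
After 3 days: (0.3920, 0.6080)
P(in Foggy after 3 days) = 0.6080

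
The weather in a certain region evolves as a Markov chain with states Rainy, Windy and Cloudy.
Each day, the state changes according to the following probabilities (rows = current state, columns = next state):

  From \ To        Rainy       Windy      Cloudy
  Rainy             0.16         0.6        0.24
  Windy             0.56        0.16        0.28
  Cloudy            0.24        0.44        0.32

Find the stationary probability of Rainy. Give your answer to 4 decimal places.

Let the stationary distribution be π with π = πP and π_1 + π_2 + π_3 = 1.
π_1 = 0.16·π_1 + 0.56·π_2 + 0.24·π_3
π_2 = 0.6·π_1 + 0.16·π_2 + 0.44·π_3
Solving with the normalization constraint gives π = (0.3365, 0.3858, 0.2776).
So the stationary probability of Rainy is 0.3365.

0.3365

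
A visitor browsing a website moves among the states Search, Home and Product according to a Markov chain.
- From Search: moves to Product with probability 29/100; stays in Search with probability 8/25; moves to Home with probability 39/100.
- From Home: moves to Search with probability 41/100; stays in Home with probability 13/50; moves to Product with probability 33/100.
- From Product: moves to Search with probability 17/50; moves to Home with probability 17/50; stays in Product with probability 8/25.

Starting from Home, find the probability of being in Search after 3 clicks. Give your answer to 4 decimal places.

Propagate the distribution vector 3 clicks from Home.
After 0 clicks: (0.0000, 1.0000, 0.0000)
After 1 click: (0.4100, 0.2600, 0.3300)
After 2 clicks: (0.3500, 0.3397, 0.3103)
After 3 clicks: (0.3568, 0.3303, 0.3129)
P(in Search after 3 clicks) = 0.3568

0.3568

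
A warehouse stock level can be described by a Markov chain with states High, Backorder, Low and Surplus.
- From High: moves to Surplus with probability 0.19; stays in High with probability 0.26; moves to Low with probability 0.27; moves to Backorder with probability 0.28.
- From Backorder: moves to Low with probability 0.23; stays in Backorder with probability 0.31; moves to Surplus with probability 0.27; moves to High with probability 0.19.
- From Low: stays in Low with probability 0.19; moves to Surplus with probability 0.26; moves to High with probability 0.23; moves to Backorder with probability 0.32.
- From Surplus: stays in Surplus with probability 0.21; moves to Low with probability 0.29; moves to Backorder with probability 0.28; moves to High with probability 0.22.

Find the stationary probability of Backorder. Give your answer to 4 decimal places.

0.2987

Let the stationary distribution be π with π = πP and π_1 + π_2 + π_3 + π_4 = 1.
π_1 = 0.26·π_1 + 0.19·π_2 + 0.23·π_3 + 0.22·π_4
π_2 = 0.28·π_1 + 0.31·π_2 + 0.32·π_3 + 0.28·π_4
π_3 = 0.27·π_1 + 0.23·π_2 + 0.19·π_3 + 0.29·π_4
Solving with the normalization constraint gives π = (0.2224, 0.2987, 0.2433, 0.2356).
So the stationary probability of Backorder is 0.2987.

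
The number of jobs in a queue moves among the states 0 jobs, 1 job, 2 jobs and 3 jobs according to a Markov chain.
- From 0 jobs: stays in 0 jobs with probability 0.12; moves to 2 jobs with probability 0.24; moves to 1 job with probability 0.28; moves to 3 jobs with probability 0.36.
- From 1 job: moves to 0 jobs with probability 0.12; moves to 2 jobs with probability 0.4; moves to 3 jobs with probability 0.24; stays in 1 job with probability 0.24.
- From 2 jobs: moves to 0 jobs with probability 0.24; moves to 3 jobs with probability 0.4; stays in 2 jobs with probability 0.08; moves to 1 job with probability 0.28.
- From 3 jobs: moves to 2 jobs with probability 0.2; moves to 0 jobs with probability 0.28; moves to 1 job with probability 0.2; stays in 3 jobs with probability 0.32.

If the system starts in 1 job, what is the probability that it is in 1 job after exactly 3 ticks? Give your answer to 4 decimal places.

0.2429

Propagate the distribution vector 3 ticks from 1 job.
After 0 ticks: (0.0000, 1.0000, 0.0000, 0.0000)
After 1 tick: (0.1200, 0.2400, 0.4000, 0.2400)
After 2 ticks: (0.2064, 0.2512, 0.2048, 0.3376)
After 3 ticks: (0.1986, 0.2429, 0.2339, 0.3245)
P(in 1 job after 3 ticks) = 0.2429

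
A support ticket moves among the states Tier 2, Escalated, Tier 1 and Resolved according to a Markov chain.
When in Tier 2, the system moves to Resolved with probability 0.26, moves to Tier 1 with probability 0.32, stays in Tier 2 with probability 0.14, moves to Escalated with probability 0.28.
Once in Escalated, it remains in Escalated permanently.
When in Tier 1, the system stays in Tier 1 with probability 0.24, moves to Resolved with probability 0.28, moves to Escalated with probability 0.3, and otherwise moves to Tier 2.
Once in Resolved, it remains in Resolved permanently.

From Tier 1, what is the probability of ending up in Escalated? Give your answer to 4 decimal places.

Let h(s) be the probability of absorption at Escalated starting from transient state s. Then h(Escalated) = 1 and h(Resolved) = 0. By first-step analysis:
h(Tier 2) = 0.14·h(Tier 2) + 0.28·1 + 0.32·h(Tier 1) + 0.26·0
h(Tier 1) = 0.18·h(Tier 2) + 0.3·1 + 0.24·h(Tier 1) + 0.28·0
Solving: h(Tier 2) = 0.5181, h(Tier 1) = 0.5174.
Starting from Tier 1, the probability is 0.5174.

0.5174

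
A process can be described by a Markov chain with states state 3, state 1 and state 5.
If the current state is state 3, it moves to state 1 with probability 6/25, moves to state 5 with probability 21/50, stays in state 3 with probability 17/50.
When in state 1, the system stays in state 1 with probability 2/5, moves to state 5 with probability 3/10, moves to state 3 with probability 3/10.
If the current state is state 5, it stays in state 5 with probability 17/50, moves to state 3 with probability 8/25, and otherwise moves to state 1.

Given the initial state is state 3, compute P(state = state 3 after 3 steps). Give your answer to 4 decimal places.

Propagate the distribution vector 3 steps from state 3.
After 0 steps: (1.0000, 0.0000, 0.0000)
After 1 step: (0.3400, 0.2400, 0.4200)
After 2 steps: (0.3220, 0.3204, 0.3576)
After 3 steps: (0.3200, 0.3270, 0.3529)
P(in state 3 after 3 steps) = 0.3200

0.3200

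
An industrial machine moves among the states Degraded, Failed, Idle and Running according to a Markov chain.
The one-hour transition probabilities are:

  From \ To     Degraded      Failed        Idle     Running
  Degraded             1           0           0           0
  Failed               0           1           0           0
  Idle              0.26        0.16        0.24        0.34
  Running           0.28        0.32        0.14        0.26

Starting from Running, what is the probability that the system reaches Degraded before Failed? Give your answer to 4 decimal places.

0.4841

Let h(s) be the probability of absorption at Degraded starting from transient state s. Then h(Degraded) = 1 and h(Failed) = 0. By first-step analysis:
h(Idle) = 0.26·1 + 0.16·0 + 0.24·h(Idle) + 0.34·h(Running)
h(Running) = 0.28·1 + 0.32·0 + 0.14·h(Idle) + 0.26·h(Running)
Solving: h(Idle) = 0.5587, h(Running) = 0.4841.
Starting from Running, the probability is 0.4841.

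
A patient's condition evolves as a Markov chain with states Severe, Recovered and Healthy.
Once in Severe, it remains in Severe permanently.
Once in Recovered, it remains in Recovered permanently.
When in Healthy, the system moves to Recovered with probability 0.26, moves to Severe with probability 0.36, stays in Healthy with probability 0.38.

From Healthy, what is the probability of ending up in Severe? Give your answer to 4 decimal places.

Let h(s) be the probability of absorption at Severe starting from transient state s. Then h(Severe) = 1 and h(Recovered) = 0. By first-step analysis:
h(Healthy) = 0.36·1 + 0.26·0 + 0.38·h(Healthy)
Solving: h(Healthy) = 0.5806.
Starting from Healthy, the probability is 0.5806.

0.5806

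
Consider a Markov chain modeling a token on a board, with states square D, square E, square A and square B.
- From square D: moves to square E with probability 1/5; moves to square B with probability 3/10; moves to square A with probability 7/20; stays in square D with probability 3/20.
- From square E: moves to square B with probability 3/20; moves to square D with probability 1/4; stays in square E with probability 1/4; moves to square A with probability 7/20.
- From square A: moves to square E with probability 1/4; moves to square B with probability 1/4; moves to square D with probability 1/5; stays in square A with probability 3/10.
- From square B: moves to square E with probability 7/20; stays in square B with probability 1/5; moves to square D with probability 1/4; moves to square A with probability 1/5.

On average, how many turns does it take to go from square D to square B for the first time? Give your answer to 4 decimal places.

Let t(s) be the expected number of turns to first reach square B from state s, with t(square B) = 0. Conditioning on the first turn:
t(square D) = 1 + 0.15·t(square D) + 0.2·t(square E) + 0.35·t(square A)
t(square E) = 1 + 0.25·t(square D) + 0.25·t(square E) + 0.35·t(square A)
t(square A) = 1 + 0.2·t(square D) + 0.25·t(square E) + 0.3·t(square A)
Solving: t(square D) = 4.0141, t(square E) = 4.6479, t(square A) = 4.2354.
Expected turns from square D to square B: 4.0141.

4.0141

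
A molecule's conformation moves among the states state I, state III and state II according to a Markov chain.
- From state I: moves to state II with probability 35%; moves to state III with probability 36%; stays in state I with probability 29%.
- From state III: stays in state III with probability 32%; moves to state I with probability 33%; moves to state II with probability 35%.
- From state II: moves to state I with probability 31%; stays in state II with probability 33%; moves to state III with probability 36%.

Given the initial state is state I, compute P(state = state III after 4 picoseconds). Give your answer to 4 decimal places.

0.3462

Propagate the distribution vector 4 picoseconds from state I.
After 0 picoseconds: (1.0000, 0.0000, 0.0000)
After 1 picosecond: (0.2900, 0.3600, 0.3500)
After 2 picoseconds: (0.3114, 0.3456, 0.3430)
After 3 picoseconds: (0.3107, 0.3462, 0.3431)
After 4 picoseconds: (0.3107, 0.3462, 0.3431)
P(in state III after 4 picoseconds) = 0.3462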